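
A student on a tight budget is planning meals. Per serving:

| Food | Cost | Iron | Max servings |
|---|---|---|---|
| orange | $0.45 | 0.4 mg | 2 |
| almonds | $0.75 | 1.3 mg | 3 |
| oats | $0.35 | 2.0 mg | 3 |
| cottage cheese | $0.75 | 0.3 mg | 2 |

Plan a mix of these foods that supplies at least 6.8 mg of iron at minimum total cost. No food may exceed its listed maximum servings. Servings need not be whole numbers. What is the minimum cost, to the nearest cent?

Cost per mg of iron: oats $0.1750, almonds $0.5769, orange $1.1250, cottage cheese $2.5000.
Take 3 servings of oats: +6.0 mg iron for $1.05 (total $1.05, still need 0.8 mg).
Take 0.6154 servings of almonds: +0.8 mg iron for $0.46 (total $1.51, still need 0.0 mg).
Greedy by cheapest-per-mg is optimal for a single linear constraint, so the minimum cost is $1.51.

$1.51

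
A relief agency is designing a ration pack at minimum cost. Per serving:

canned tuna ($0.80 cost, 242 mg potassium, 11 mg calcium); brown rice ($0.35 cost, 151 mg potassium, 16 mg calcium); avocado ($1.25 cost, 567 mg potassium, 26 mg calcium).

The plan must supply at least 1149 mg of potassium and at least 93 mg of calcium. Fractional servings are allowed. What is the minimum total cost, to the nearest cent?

$2.61

This is a tiny linear program; its minimum lies at a vertex of the feasible set. List the vertices and price them.
canned tuna only: max(1149/242, 93/11) = 8.455 servings → $6.76.
brown rice only: max(1149/151, 93/16) = 7.609 servings → $2.66.
avocado only: max(1149/567, 93/26) = 3.577 servings → $4.47.
canned tuna + brown rice with both tight: 1.963 servings and 4.463 servings → $3.13.
canned tuna + avocado with both targets exact would need a negative amount; discard.
brown rice + avocado with both tight: 4.442 servings and 0.8436 servings → $2.61.
The minimum over all feasible corners is $2.61.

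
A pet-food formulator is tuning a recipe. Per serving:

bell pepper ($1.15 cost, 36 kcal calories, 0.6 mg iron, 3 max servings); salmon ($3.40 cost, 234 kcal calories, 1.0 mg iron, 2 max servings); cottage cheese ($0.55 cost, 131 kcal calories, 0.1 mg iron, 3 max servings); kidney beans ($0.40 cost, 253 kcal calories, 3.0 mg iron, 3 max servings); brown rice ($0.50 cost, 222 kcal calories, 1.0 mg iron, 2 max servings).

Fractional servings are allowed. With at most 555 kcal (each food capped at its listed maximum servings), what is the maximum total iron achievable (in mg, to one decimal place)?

Iron per kcal: bell pepper 0.01667, kidney beans 0.01186, brown rice 0.004505, salmon 0.004274, cottage cheese 0.0007634.
Take 3 servings of bell pepper: uses 108 kcal, +1.8 mg iron (running total 1.8 mg).
Take 1.767 servings of kidney beans: uses 447 kcal, +5.3 mg iron (running total 7.1 mg).
Filling greedily by iron-per-kcal is optimal for one linear limit, giving 7.1 mg.

7.1 mg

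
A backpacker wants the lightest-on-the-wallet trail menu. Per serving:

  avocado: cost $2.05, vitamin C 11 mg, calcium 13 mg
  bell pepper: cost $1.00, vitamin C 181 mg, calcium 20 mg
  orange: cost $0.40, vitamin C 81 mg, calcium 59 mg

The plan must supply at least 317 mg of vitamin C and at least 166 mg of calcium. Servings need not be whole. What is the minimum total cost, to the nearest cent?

The cheapest plan sits at a corner of the feasible region — with two constraints it uses at most two foods.
avocado only: max(317/11, 166/13) = 28.82 servings → $59.08.
bell pepper only: max(317/181, 166/20) = 8.3 servings → $8.30.
orange only: max(317/81, 166/59) = 3.914 servings → $1.57.
avocado + bell pepper with both tight: 11.11 servings and 1.076 servings → $23.86.
avocado + orange: intersection lies outside the first quadrant.
bell pepper + orange with both tight: 0.5803 servings and 2.617 servings → $1.63.
Cheapest feasible corner: $1.57.

$1.57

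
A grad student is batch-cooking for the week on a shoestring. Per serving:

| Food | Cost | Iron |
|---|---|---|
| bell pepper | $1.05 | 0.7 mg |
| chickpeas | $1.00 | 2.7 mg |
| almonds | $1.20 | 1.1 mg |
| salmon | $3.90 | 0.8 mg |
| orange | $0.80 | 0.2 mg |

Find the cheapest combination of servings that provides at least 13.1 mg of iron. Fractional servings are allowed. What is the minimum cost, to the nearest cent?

$4.85

Cost per mg of iron: chickpeas $0.3704, almonds $1.0909, bell pepper $1.5000, orange $4.0000, salmon $4.8750.
With no serving limits, use only chickpeas: 13.1 mg / 2.7 mg = 4.852 servings × $1.00 = $4.85.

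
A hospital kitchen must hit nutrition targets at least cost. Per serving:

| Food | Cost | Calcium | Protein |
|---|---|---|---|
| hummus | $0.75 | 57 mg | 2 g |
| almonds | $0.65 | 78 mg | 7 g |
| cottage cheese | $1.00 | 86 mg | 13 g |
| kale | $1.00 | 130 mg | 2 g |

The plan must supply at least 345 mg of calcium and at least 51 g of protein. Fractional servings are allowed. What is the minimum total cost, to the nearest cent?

$3.95

hummus only: max(345/57, 51/2) = 25.5 servings → $19.12.
almonds only: max(345/78, 51/7) = 7.286 servings → $4.74.
cottage cheese only: max(345/86, 51/13) = 4.012 servings → $4.01.
kale only: max(345/130, 51/2) = 25.5 servings → $25.50.
hummus + almonds: intersection lies outside the first quadrant.
hummus + cottage cheese with both tight: 0.174 servings and 3.896 servings → $4.03.
hummus + kale: intersection lies outside the first quadrant.
almonds + cottage cheese with both tight: 0.2403 servings and 3.794 servings → $3.95.
almonds + kale: intersection lies outside the first quadrant.
cottage cheese + kale with both tight: 3.913 servings and 0.06522 servings → $3.98.
So the least-cost plan costs $3.95.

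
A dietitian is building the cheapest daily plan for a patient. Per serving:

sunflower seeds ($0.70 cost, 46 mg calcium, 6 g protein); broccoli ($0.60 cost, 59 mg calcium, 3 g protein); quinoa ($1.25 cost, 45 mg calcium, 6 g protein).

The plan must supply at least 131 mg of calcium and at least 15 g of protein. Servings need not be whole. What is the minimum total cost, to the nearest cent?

The cheapest plan sits at a corner of the feasible region — with two constraints it uses at most two foods.
sunflower seeds only: max(131/46, 15/6) = 2.848 servings → $1.99.
broccoli only: max(131/59, 15/3) = 5 servings → $3.00.
quinoa only: max(131/45, 15/6) = 2.911 servings → $3.64.
sunflower seeds + broccoli with both tight: 2.278 servings and 0.4444 servings → $1.86.
sunflower seeds + quinoa with both targets exact would need a negative amount; discard.
broccoli + quinoa with both tight: 0.5068 servings and 2.247 servings → $3.11.
So the least-cost plan costs $1.86.

$1.86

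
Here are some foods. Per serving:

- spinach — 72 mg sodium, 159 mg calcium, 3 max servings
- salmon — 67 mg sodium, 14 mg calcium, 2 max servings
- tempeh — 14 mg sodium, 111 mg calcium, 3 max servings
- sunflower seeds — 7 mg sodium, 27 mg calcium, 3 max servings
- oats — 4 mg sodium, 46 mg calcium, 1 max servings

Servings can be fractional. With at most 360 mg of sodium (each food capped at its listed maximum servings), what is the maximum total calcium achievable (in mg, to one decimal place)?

Calcium per mg sodium: oats 11.5, tempeh 7.929, sunflower seeds 3.857, spinach 2.208, salmon 0.209.
Take 1 serving of oats: uses 4 mg sodium, +46.0 mg calcium (running total 46.0 mg).
Take 3 servings of tempeh: uses 42 mg sodium, +333.0 mg calcium (running total 379.0 mg).
Take 3 servings of sunflower seeds: uses 21 mg sodium, +81.0 mg calcium (running total 460.0 mg).
Take 3 servings of spinach: uses 216 mg sodium, +477.0 mg calcium (running total 937.0 mg).
Take 1.149 servings of salmon: uses 77 mg sodium, +16.1 mg calcium (running total 953.1 mg).
Greedy by best ratio exhausts the sodium allowance optimally: 953.1 mg.

953.1 mg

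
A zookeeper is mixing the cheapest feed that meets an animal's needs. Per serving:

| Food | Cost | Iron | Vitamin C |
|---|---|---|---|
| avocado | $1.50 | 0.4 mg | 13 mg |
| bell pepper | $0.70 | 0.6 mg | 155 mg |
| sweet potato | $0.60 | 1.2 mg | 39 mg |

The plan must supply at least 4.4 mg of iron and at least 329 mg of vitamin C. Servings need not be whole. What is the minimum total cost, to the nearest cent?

An LP optimum is at a vertex; with two nutrient constraints at most two foods are used. Check each candidate.
avocado only: max(4.4/0.4, 329/13) = 25.31 servings → $37.96.
bell pepper only: max(4.4/0.6, 329/155) = 7.333 servings → $5.13.
sweet potato only: max(4.4/1.2, 329/39) = 8.436 servings → $5.06.
avocado + bell pepper with both tight: 8.941 servings and 1.373 servings → $14.37.
avocado + sweet potato (both tight): parallel constraints — no distinct corner.
bell pepper + sweet potato with both tight: 1.373 servings and 2.98 servings → $2.75.
So the least-cost plan costs $2.75.

$2.75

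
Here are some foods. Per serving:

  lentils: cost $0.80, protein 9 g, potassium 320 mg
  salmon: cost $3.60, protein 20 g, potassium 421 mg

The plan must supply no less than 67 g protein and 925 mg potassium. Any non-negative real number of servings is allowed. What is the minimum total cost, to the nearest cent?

$5.96

This is a tiny linear program; its minimum lies at a vertex of the feasible set. List the vertices and price them.
lentils only: max(67/9, 925/320) = 7.444 servings → $5.96.
salmon only: max(67/20, 925/421) = 3.35 servings → $12.06.
lentils + salmon with both targets exact would need a negative amount; discard.
The minimum over all feasible corners is $5.96.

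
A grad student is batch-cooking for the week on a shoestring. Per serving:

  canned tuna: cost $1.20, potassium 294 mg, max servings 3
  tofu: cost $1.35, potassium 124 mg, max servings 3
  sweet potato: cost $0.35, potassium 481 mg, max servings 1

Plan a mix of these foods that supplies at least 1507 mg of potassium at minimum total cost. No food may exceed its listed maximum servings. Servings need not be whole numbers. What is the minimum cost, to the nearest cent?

$5.52

Cost per mg of potassium: sweet potato $0.0007, canned tuna $0.0041, tofu $0.0109.
Take 1 serving of sweet potato: +481.0 mg potassium for $0.35 (total $0.35, still need 1026.0 mg).
Take 3 servings of canned tuna: +882.0 mg potassium for $3.60 (total $3.95, still need 144.0 mg).
Take 1.161 servings of tofu: +144.0 mg potassium for $1.57 (total $5.52, still need 0.0 mg).
Filling from the cheapest source first is optimal under one linear minimum: $5.52.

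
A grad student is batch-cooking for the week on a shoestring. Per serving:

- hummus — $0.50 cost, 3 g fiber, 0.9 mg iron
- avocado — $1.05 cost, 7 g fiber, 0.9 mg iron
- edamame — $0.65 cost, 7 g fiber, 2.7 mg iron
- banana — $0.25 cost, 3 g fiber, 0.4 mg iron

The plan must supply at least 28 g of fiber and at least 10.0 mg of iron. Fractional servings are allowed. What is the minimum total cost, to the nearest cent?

hummus only: max(28/3, 10.0/0.9) = 11.11 servings → $5.56.
avocado only: max(28/7, 10.0/0.9) = 11.11 servings → $11.67.
edamame only: max(28/7, 10.0/2.7) = 4 servings → $2.60.
banana only: max(28/3, 10.0/0.4) = 25 servings → $6.25.
hummus + avocado: intersection lies outside the first quadrant.
hummus + edamame with both tight: 3.111 servings and 2.667 servings → $3.29.
hummus + banana: the both-tight solution has a negative serving — not a feasible corner.
avocado + edamame with both tight: 0.4444 servings and 3.556 servings → $2.78.
avocado + banana with both targets exact would need a negative amount; discard.
edamame + banana with both tight: 3.547 servings and 1.057 servings → $2.57.
Cheapest feasible corner: $2.57.

$2.57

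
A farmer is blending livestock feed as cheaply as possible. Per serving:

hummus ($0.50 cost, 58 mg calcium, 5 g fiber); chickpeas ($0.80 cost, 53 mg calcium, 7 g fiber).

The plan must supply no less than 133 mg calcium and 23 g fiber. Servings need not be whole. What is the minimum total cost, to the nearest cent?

hummus only: max(133/58, 23/5) = 4.6 servings → $2.30.
chickpeas only: max(133/53, 23/7) = 3.286 servings → $2.63.
hummus + chickpeas with both targets exact would need a negative amount; discard.
The minimum over all feasible corners is $2.30.

$2.30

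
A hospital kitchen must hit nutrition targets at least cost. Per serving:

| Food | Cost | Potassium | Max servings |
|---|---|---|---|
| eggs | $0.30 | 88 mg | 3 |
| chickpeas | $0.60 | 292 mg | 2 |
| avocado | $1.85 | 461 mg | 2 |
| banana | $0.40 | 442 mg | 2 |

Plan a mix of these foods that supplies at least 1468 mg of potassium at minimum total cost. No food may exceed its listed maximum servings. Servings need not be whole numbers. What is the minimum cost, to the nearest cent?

$2.00

Cost per mg of potassium: banana $0.0009, chickpeas $0.0021, eggs $0.0034, avocado $0.0040.
Take 2 servings of banana: +884.0 mg potassium for $0.80 (total $0.80, still need 584.0 mg).
Take 2 servings of chickpeas: +584.0 mg potassium for $1.20 (total $2.00, still need 0.0 mg).
Greedy by cheapest-per-mg is optimal for a single linear constraint, so the minimum cost is $2.00.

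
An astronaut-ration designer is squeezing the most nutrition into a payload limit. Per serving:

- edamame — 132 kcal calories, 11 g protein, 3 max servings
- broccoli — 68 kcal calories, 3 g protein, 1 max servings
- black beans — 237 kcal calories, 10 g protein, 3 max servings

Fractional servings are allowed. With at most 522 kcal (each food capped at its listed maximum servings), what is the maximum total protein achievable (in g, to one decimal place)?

Protein per kcal: edamame 0.08333, broccoli 0.04412, black beans 0.04219.
Take 3 servings of edamame: uses 396 kcal, +33.0 g protein (running total 33.0 g).
Take 1 serving of broccoli: uses 68 kcal, +3.0 g protein (running total 36.0 g).
Take 0.2447 servings of black beans: uses 58 kcal, +2.4 g protein (running total 38.4 g).
Filling greedily by protein-per-kcal is optimal for one linear limit, giving 38.4 g.

38.4 g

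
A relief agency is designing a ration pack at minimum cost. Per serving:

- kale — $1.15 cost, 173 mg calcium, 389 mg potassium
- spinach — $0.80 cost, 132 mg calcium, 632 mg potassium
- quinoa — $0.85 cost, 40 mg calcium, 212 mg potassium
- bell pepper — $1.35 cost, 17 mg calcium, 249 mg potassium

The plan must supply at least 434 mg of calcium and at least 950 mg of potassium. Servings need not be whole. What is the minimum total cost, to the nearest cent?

$2.63

The cheapest plan sits at a corner of the feasible region — with two constraints it uses at most two foods.
kale only: max(434/173, 950/389) = 2.509 servings → $2.88.
spinach only: max(434/132, 950/632) = 3.288 servings → $2.63.
quinoa only: max(434/40, 950/212) = 10.85 servings → $9.22.
bell pepper only: max(434/17, 950/249) = 25.53 servings → $34.46.
kale + spinach: intersection lies outside the first quadrant.
kale + quinoa with both targets exact would need a negative amount; discard.
kale + bell pepper with both targets exact would need a negative amount; discard.
spinach + quinoa: the both-tight solution has a negative serving — not a feasible corner.
spinach + bell pepper: intersection lies outside the first quadrant.
quinoa + bell pepper with both targets exact would need a negative amount; discard.
The minimum over all feasible corners is $2.63.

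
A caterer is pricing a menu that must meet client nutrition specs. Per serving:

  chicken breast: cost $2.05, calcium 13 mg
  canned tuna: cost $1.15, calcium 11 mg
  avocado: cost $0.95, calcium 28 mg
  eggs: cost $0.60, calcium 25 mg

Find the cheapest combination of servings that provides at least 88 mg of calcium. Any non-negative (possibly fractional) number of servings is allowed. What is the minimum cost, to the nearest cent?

$2.11

Cost per mg of calcium: eggs $0.0240, avocado $0.0339, canned tuna $0.1045, chicken breast $0.1577.
With no serving limits, use only eggs: 88 mg / 25 mg = 3.52 servings × $0.60 = $2.11.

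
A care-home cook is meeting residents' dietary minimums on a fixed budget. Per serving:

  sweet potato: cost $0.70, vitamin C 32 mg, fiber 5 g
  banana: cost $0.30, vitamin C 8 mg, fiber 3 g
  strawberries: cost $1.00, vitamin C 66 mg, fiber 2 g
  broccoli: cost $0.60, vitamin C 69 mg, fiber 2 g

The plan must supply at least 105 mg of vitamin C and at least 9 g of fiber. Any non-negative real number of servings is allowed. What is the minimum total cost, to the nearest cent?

$1.41

An LP optimum is at a vertex; with two nutrient constraints at most two foods are used. Check each candidate.
sweet potato only: max(105/32, 9/5) = 3.281 servings → $2.30.
banana only: max(105/8, 9/3) = 13.12 servings → $3.94.
strawberries only: max(105/66, 9/2) = 4.5 servings → $4.50.
broccoli only: max(105/69, 9/2) = 4.5 servings → $2.70.
sweet potato + banana: intersection lies outside the first quadrant.
sweet potato + strawberries with both tight: 1.444 servings and 0.891 servings → $1.90.
sweet potato + broccoli with both tight: 1.463 servings and 0.8434 servings → $1.53.
banana + strawberries with both tight: 2.11 servings and 1.335 servings → $1.97.
banana + broccoli with both tight: 2.152 servings and 1.272 servings → $1.41.
strawberries + broccoli: intersection lies outside the first quadrant.
Cheapest feasible corner: $1.41.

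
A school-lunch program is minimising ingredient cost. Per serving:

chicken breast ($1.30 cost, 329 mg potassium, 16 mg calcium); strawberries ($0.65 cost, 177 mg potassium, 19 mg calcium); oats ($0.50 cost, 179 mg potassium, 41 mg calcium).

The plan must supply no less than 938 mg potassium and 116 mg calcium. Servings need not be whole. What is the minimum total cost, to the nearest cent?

This is a tiny linear program; its minimum lies at a vertex of the feasible set. List the vertices and price them.
chicken breast only: max(938/329, 116/16) = 7.25 servings → $9.43.
strawberries only: max(938/177, 116/19) = 6.105 servings → $3.97.
oats only: max(938/179, 116/41) = 5.24 servings → $2.62.
chicken breast + strawberries: the both-tight solution has a negative serving — not a feasible corner.
chicken breast + oats with both tight: 1.665 servings and 2.179 servings → $3.25.
strawberries + oats with both tight: 4.589 servings and 0.7028 servings → $3.33.
The minimum over all feasible corners is $2.62.

$2.62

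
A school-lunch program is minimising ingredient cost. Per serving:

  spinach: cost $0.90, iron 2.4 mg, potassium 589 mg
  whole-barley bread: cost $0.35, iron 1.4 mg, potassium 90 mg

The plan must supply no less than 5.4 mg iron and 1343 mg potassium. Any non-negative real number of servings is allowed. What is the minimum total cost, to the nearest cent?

$2.05

For a min-cost LP with two ≥-constraints, a basic feasible solution has at most two positive variables.
spinach only: max(5.4/2.4, 1343/589) = 2.28 servings → $2.05.
whole-barley bread only: max(5.4/1.4, 1343/90) = 14.92 servings → $5.22.
spinach + whole-barley bread with both targets exact would need a negative amount; discard.
The minimum over all feasible corners is $2.05.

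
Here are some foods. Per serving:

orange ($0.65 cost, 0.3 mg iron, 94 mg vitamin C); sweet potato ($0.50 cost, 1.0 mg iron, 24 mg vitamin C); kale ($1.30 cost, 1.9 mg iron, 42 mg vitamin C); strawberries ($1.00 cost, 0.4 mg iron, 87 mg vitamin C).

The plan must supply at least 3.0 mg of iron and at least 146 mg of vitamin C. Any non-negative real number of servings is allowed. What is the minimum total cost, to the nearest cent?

$1.93

orange only: max(3.0/0.3, 146/94) = 10 servings → $6.50.
sweet potato only: max(3.0/1.0, 146/24) = 6.083 servings → $3.04.
kale only: max(3.0/1.9, 146/42) = 3.476 servings → $4.52.
strawberries only: max(3.0/0.4, 146/87) = 7.5 servings → $7.50.
orange + sweet potato with both tight: 0.8525 servings and 2.744 servings → $1.93.
orange + kale with both tight: 0.912 servings and 1.435 servings → $2.46.
orange + strawberries: intersection lies outside the first quadrant.
sweet potato + kale with both targets exact would need a negative amount; discard.
sweet potato + strawberries with both tight: 2.618 servings and 0.9561 servings → $2.26.
kale + strawberries with both tight: 1.364 servings and 1.02 servings → $2.79.
So the least-cost plan costs $1.93.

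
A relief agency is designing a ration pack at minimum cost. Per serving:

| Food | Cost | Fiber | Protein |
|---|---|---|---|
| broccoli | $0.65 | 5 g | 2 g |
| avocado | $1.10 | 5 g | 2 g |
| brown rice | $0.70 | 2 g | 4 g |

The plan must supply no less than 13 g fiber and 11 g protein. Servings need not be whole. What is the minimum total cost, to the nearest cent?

$2.49

Compare the cost at each extreme point of the feasible region.
broccoli only: max(13/5, 11/2) = 5.5 servings → $3.58.
avocado only: max(13/5, 11/2) = 5.5 servings → $6.05.
brown rice only: max(13/2, 11/4) = 6.5 servings → $4.55.
broccoli + avocado (both tight): parallel constraints — no distinct corner.
broccoli + brown rice with both tight: 1.875 servings and 1.812 servings → $2.49.
avocado + brown rice with both tight: 1.875 servings and 1.812 servings → $3.33.
Cheapest feasible corner: $2.49.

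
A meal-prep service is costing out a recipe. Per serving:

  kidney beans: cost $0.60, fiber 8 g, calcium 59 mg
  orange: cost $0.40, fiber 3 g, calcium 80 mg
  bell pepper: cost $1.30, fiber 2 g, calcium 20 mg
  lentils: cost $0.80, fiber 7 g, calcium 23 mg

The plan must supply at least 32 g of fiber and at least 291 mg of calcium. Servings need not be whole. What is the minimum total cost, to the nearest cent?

$2.57

With two linear requirements the optimum uses one or two foods; enumerate the corners.
kidney beans only: max(32/8, 291/59) = 4.932 servings → $2.96.
orange only: max(32/3, 291/80) = 10.67 servings → $4.27.
bell pepper only: max(32/2, 291/20) = 16 servings → $20.80.
lentils only: max(32/7, 291/23) = 12.65 servings → $10.12.
kidney beans + orange with both tight: 3.644 servings and 0.9503 servings → $2.57.
kidney beans + bell pepper with both tight: 1.381 servings and 10.48 servings → $14.45.
kidney beans + lentils: intersection lies outside the first quadrant.
orange + bell pepper: the both-tight solution has a negative serving — not a feasible corner.
orange + lentils with both tight: 2.65 servings and 3.436 servings → $3.81.
bell pepper + lentils with both tight: 13.84 servings and 0.617 servings → $18.49.
So the least-cost plan costs $2.57.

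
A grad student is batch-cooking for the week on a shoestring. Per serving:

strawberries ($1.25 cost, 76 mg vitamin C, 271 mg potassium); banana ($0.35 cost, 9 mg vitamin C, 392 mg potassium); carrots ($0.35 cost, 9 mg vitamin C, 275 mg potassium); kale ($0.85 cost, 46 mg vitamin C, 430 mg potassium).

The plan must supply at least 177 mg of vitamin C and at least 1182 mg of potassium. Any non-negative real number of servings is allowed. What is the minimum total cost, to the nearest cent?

A basic optimal solution has at most two foods positive. Try each food alone and each pair with both targets met exactly.
strawberries only: max(177/76, 1182/271) = 4.362 servings → $5.45.
banana only: max(177/9, 1182/392) = 19.67 servings → $6.88.
carrots only: max(177/9, 1182/275) = 19.67 servings → $6.88.
kale only: max(177/46, 1182/430) = 3.848 servings → $3.27.
strawberries + banana with both tight: 2.148 servings and 1.531 servings → $3.22.
strawberries + carrots with both tight: 2.06 servings and 2.268 servings → $3.37.
strawberries + kale with both tight: 1.075 servings and 2.071 servings → $3.10.
banana + carrots: the both-tight solution has a negative serving — not a feasible corner.
banana + kale: the both-tight solution has a negative serving — not a feasible corner.
carrots + kale: the both-tight solution has a negative serving — not a feasible corner.
Cheapest feasible corner: $3.10.

$3.10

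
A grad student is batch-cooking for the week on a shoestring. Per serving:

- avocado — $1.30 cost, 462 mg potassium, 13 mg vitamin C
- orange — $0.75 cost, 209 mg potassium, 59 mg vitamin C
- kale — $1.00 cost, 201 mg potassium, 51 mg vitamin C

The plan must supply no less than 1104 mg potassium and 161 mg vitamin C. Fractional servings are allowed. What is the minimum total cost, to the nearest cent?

An LP optimum is at a vertex; with two nutrient constraints at most two foods are used. Check each candidate.
avocado only: max(1104/462, 161/13) = 12.38 servings → $16.10.
orange only: max(1104/209, 161/59) = 5.282 servings → $3.96.
kale only: max(1104/201, 161/51) = 5.493 servings → $5.49.
avocado + orange with both tight: 1.283 servings and 2.446 servings → $3.50.
avocado + kale with both tight: 1.143 servings and 2.866 servings → $4.35.
orange + kale with both targets exact would need a negative amount; discard.
The minimum over all feasible corners is $3.50.

$3.50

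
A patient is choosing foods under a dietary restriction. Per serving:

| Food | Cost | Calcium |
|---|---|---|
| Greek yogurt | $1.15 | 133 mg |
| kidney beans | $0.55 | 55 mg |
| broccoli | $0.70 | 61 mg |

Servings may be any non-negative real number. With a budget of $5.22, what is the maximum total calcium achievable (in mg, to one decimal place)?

Calcium per dollar: Greek yogurt 115.7, kidney beans 100, broccoli 87.14.
With no serving limits, spend the whole cost allowance on Greek yogurt: $5.22 / $1.15 × 133 mg = 603.7 mg.

603.7 mg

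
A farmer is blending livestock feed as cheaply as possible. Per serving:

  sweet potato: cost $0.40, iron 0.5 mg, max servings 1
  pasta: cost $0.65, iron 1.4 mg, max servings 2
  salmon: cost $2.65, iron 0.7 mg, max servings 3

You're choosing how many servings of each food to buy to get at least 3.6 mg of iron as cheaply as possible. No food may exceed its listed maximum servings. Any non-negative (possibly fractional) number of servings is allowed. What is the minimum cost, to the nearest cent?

Cost per mg of iron: pasta $0.4643, sweet potato $0.8000, salmon $3.7857.
Take 2 servings of pasta: +2.8 mg iron for $1.30 (total $1.30, still need 0.8 mg).
Take 1 serving of sweet potato: +0.5 mg iron for $0.40 (total $1.70, still need 0.3 mg).
Take 0.4286 servings of salmon: +0.3 mg iron for $1.14 (total $2.84, still need 0.0 mg).
Filling from the cheapest source first is optimal under one linear minimum: $2.84.

$2.84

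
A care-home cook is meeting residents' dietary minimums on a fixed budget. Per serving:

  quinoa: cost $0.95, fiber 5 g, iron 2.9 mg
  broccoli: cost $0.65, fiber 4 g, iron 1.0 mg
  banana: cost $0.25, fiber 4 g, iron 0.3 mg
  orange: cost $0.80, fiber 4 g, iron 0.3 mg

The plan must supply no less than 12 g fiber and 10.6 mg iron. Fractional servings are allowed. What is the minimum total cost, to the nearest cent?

A basic optimal solution has at most two foods positive. Try each food alone and each pair with both targets met exactly.
quinoa only: max(12/5, 10.6/2.9) = 3.655 servings → $3.47.
broccoli only: max(12/4, 10.6/1.0) = 10.6 servings → $6.89.
banana only: max(12/4, 10.6/0.3) = 35.33 servings → $8.83.
orange only: max(12/4, 10.6/0.3) = 35.33 servings → $28.27.
quinoa + broccoli: the both-tight solution has a negative serving — not a feasible corner.
quinoa + banana with both targets exact would need a negative amount; discard.
quinoa + orange: the both-tight solution has a negative serving — not a feasible corner.
broccoli + banana: intersection lies outside the first quadrant.
broccoli + orange: intersection lies outside the first quadrant.
banana + orange (both tight): parallel constraints — no distinct corner.
So the least-cost plan costs $3.47.

$3.47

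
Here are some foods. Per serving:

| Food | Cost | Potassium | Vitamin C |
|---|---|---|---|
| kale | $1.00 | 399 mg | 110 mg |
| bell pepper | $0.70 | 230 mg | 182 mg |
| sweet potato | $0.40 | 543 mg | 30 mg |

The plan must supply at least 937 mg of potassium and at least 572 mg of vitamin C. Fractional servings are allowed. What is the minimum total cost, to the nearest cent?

Two binding constraints pin down two serving amounts, so the optimal mix uses at most two foods. The candidates are each food alone (scaled to the tighter of potassium/vitamin C) and each pair with both constraints tight.
kale only: max(937/399, 572/110) = 5.2 servings → $5.20.
bell pepper only: max(937/230, 572/182) = 4.074 servings → $2.85.
sweet potato only: max(937/543, 572/30) = 19.07 servings → $7.63.
kale + bell pepper with both tight: 0.8237 servings and 2.645 servings → $2.68.
kale + sweet potato with both targets exact would need a negative amount; discard.
bell pepper + sweet potato with both tight: 3.073 servings and 0.424 servings → $2.32.
So the least-cost plan costs $2.32.

$2.32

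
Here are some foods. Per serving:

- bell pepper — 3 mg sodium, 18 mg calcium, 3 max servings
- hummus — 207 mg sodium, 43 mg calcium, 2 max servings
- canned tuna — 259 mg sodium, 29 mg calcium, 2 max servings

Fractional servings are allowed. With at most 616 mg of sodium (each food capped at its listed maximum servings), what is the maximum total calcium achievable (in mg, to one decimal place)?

Calcium per mg sodium: bell pepper 6, hummus 0.2077, canned tuna 0.112.
Take 3 servings of bell pepper: uses 9 mg sodium, +54.0 mg calcium (running total 54.0 mg).
Take 2 servings of hummus: uses 414 mg sodium, +86.0 mg calcium (running total 140.0 mg).
Take 0.7452 servings of canned tuna: uses 193 mg sodium, +21.6 mg calcium (running total 161.6 mg).
Filling greedily by calcium-per-mg sodium is optimal for one linear limit, giving 161.6 mg.

161.6 mg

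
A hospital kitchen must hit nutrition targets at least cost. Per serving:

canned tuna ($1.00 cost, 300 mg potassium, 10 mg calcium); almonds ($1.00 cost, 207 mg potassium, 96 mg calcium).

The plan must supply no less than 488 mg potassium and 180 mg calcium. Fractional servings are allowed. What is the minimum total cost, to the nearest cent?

$2.20

For a min-cost LP with two ≥-constraints, a basic feasible solution has at most two positive variables.
canned tuna only: max(488/300, 180/10) = 18 servings → $18.00.
almonds only: max(488/207, 180/96) = 2.357 servings → $2.36.
canned tuna + almonds with both tight: 0.3587 servings and 1.838 servings → $2.20.
So the least-cost plan costs $2.20.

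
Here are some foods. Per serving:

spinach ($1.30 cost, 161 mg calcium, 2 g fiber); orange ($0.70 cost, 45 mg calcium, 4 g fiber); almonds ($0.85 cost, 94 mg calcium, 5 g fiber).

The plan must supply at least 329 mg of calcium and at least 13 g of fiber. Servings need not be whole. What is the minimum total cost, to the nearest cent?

Check every corner: each single food scaled to meet both minima, and each pair solved so both constraints bind.
spinach only: max(329/161, 13/2) = 6.5 servings → $8.45.
orange only: max(329/45, 13/4) = 7.311 servings → $5.12.
almonds only: max(329/94, 13/5) = 3.5 servings → $2.98.
spinach + orange with both tight: 1.319 servings and 2.59 servings → $3.53.
spinach + almonds with both tight: 0.6856 servings and 2.326 servings → $2.87.
orange + almonds: the both-tight solution has a negative serving — not a feasible corner.
So the least-cost plan costs $2.87.

$2.87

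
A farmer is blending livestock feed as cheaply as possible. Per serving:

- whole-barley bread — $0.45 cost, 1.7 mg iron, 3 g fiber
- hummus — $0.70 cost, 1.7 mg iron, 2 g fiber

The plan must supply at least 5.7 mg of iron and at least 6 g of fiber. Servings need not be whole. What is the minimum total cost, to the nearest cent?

Minimising a linear cost over {iron ≥ 5.7, fiber ≥ 6, servings ≥ 0} — the optimum is at a vertex, using one or two foods.
whole-barley bread only: max(5.7/1.7, 6/3) = 3.353 servings → $1.51.
hummus only: max(5.7/1.7, 6/2) = 3.353 servings → $2.35.
whole-barley bread + hummus with both targets exact would need a negative amount; discard.
Cheapest feasible corner: $1.51.

$1.51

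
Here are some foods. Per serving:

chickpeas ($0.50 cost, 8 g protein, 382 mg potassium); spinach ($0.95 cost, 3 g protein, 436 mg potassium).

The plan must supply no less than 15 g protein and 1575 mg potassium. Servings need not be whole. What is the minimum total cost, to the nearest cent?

$2.06

An LP optimum is at a vertex; with two nutrient constraints at most two foods are used. Check each candidate.
chickpeas only: max(15/8, 1575/382) = 4.123 servings → $2.06.
spinach only: max(15/3, 1575/436) = 5 servings → $4.75.
chickpeas + spinach with both tight: 0.775 servings and 2.933 servings → $3.17.
So the least-cost plan costs $2.06.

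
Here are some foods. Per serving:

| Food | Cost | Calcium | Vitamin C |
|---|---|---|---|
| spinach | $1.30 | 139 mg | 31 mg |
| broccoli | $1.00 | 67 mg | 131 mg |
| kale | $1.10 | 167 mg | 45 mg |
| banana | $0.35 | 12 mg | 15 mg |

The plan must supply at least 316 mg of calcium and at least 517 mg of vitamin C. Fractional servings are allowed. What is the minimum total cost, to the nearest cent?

$4.22

The cheapest plan sits at a corner of the feasible region — with two constraints it uses at most two foods.
spinach only: max(316/139, 517/31) = 16.68 servings → $21.68.
broccoli only: max(316/67, 517/131) = 4.716 servings → $4.72.
kale only: max(316/167, 517/45) = 11.49 servings → $12.64.
banana only: max(316/12, 517/15) = 34.47 servings → $12.06.
spinach + broccoli with both tight: 0.4189 servings and 3.847 servings → $4.39.
spinach + kale: intersection lies outside the first quadrant.
spinach + banana: the both-tight solution has a negative serving — not a feasible corner.
broccoli + kale with both tight: 3.824 servings and 0.3582 servings → $4.22.
broccoli + banana with both tight: 2.582 servings and 11.92 servings → $6.75.
kale + banana: intersection lies outside the first quadrant.
Cheapest feasible corner: $4.22.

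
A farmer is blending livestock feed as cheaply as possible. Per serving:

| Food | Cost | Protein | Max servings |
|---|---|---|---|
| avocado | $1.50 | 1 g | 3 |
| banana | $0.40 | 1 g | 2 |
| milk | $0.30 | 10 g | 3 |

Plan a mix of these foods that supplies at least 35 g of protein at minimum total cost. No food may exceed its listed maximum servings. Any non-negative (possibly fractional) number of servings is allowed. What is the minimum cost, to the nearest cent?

$6.20

Cost per g of protein: milk $0.0300, banana $0.4000, avocado $1.5000.
Take 3 servings of milk: +30.0 g protein for $0.90 (total $0.90, still need 5.0 g).
Take 2 servings of banana: +2.0 g protein for $0.80 (total $1.70, still need 3.0 g).
Take 3 servings of avocado: +3.0 g protein for $4.50 (total $6.20, still need 0.0 g).
Filling from the cheapest source first is optimal under one linear minimum: $6.20.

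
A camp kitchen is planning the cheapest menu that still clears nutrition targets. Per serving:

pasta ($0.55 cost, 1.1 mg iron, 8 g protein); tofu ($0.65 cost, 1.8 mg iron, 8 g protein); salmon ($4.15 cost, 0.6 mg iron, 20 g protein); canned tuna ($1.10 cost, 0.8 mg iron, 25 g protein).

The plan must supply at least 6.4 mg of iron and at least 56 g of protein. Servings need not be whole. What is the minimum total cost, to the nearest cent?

$3.35

Check every corner: each single food scaled to meet both minima, and each pair solved so both constraints bind.
pasta only: max(6.4/1.1, 56/8) = 7 servings → $3.85.
tofu only: max(6.4/1.8, 56/8) = 7 servings → $4.55.
salmon only: max(6.4/0.6, 56/20) = 10.67 servings → $44.27.
canned tuna only: max(6.4/0.8, 56/25) = 8 servings → $8.80.
pasta + tofu: the both-tight solution has a negative serving — not a feasible corner.
pasta + salmon with both tight: 5.488 servings and 0.6047 servings → $5.53.
pasta + canned tuna with both tight: 5.46 servings and 0.4929 servings → $3.55.
tofu + salmon with both tight: 3.026 servings and 1.59 servings → $8.56.
tofu + canned tuna with both tight: 2.984 servings and 1.285 servings → $3.35.
salmon + canned tuna: intersection lies outside the first quadrant.
The minimum over all feasible corners is $3.35.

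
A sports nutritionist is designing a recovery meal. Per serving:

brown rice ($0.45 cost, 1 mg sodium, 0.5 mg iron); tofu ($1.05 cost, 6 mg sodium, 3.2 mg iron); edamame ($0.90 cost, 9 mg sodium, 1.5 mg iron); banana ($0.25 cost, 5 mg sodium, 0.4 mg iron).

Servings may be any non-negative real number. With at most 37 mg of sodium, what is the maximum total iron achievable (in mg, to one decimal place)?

Iron per mg sodium: tofu 0.5333, brown rice 0.5, edamame 0.1667, banana 0.08.
With no serving limits, spend the whole sodium allowance on tofu: 37 mg / 6 mg × 3.2 mg = 19.7 mg.

19.7 mg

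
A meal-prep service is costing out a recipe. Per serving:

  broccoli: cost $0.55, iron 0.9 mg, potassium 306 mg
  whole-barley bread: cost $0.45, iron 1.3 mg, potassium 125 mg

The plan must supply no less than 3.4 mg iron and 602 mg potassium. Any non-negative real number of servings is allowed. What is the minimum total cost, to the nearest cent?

An LP optimum is at a vertex; with two nutrient constraints at most two foods are used. Check each candidate.
broccoli only: max(3.4/0.9, 602/306) = 3.778 servings → $2.08.
whole-barley bread only: max(3.4/1.3, 602/125) = 4.816 servings → $2.17.
broccoli + whole-barley bread with both tight: 1.253 servings and 1.748 servings → $1.48.
So the least-cost plan costs $1.48.

$1.48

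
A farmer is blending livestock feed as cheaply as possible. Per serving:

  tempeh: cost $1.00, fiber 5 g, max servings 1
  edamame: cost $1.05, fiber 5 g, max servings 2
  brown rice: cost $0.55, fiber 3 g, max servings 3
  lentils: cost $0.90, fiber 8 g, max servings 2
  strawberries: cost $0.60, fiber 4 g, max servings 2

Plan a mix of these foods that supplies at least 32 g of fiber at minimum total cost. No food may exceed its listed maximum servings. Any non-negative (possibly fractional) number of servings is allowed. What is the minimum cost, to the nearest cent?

$4.47

Cost per g of fiber: lentils $0.1125, strawberries $0.1500, brown rice $0.1833, tempeh $0.2000, edamame $0.2100.
Take 2 servings of lentils: +16.0 g fiber for $1.80 (total $1.80, still need 16.0 g).
Take 2 servings of strawberries: +8.0 g fiber for $1.20 (total $3.00, still need 8.0 g).
Take 2.667 servings of brown rice: +8.0 g fiber for $1.47 (total $4.47, still need 0.0 g).
Filling from the cheapest source first is optimal under one linear minimum: $4.47.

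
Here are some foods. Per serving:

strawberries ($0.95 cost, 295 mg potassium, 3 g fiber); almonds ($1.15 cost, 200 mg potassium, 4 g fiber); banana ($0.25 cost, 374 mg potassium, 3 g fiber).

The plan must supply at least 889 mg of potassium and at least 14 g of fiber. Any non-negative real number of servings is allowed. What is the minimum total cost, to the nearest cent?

$1.17

A basic optimal solution has at most two foods positive. Try each food alone and each pair with both targets met exactly.
strawberries only: max(889/295, 14/3) = 4.667 servings → $4.43.
almonds only: max(889/200, 14/4) = 4.445 servings → $5.11.
banana only: max(889/374, 14/3) = 4.667 servings → $1.17.
strawberries + almonds with both tight: 1.303 servings and 2.522 servings → $4.14.
strawberries + banana: intersection lies outside the first quadrant.
almonds + banana with both tight: 2.867 servings and 0.8438 servings → $3.51.
The minimum over all feasible corners is $1.17.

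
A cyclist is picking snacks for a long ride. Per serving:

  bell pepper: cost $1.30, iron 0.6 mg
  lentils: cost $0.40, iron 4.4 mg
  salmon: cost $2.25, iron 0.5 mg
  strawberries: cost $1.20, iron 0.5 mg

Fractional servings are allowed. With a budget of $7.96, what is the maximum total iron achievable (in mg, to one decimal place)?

87.6 mg

Iron per dollar: lentils 11, bell pepper 0.4615, strawberries 0.4167, salmon 0.2222.
With no serving limits, spend the whole cost allowance on lentils: $7.96 / $0.40 × 4.4 mg = 87.6 mg.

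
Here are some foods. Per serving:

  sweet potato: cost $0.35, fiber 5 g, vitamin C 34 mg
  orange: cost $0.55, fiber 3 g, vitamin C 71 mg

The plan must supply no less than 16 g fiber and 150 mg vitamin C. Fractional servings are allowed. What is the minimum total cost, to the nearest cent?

For a min-cost LP with two ≥-constraints, a basic feasible solution has at most two positive variables.
sweet potato only: max(16/5, 150/34) = 4.412 servings → $1.54.
orange only: max(16/3, 150/71) = 5.333 servings → $2.93.
sweet potato + orange with both tight: 2.711 servings and 0.8142 servings → $1.40.
Cheapest feasible corner: $1.40.

$1.40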